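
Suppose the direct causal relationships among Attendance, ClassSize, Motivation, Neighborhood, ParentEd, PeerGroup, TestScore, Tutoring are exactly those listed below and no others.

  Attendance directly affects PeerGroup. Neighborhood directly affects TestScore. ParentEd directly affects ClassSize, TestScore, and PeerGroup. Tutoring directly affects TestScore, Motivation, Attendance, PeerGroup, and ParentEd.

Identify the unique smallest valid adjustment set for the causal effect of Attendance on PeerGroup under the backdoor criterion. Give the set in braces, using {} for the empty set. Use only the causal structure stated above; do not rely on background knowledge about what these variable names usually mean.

Variables eligible for adjustment (non-descendants of Attendance, excluding Attendance and PeerGroup): {ClassSize, Motivation, Neighborhood, ParentEd, TestScore, Tutoring}.
Backdoor paths from Attendance to PeerGroup:
  P1: Attendance <- Tutoring -> ParentEd -> PeerGroup
  P2: Attendance <- Tutoring -> TestScore <- ParentEd -> PeerGroup
  P3: Attendance <- Tutoring -> PeerGroup
The empty set is not sufficient: P1 (Attendance <- Tutoring -> ParentEd -> PeerGroup) has no collider blocking it and no conditioned non-collider, so it is open.
Try {Tutoring}:
  P1: blocked at fork node Tutoring ∈ conditioning set.
  P2: blocked at fork node Tutoring ∈ conditioning set.
  P3: blocked at fork node Tutoring ∈ conditioning set.
{Tutoring} contains no descendant of Attendance and blocks every backdoor path.
No other singleton works — e.g. {Motivation} leaves P1 open — so {Tutoring} is the unique smallest valid adjustment set.

{Tutoring}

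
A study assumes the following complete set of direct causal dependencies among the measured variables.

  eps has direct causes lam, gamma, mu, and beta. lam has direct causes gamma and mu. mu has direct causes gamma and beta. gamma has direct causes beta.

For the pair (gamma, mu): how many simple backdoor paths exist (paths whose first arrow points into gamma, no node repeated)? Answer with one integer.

A backdoor path from gamma to mu is any simple undirected path whose first edge points into gamma (i.e. leaves gamma via a parent).
Parents of gamma: {beta}.
Enumerating:
  P1: gamma <- beta -> mu
  P2: gamma <- beta -> eps <- mu
  P3: gamma <- beta -> eps <- lam <- mu
That exhausts the simple backdoor paths. Count: 3.

3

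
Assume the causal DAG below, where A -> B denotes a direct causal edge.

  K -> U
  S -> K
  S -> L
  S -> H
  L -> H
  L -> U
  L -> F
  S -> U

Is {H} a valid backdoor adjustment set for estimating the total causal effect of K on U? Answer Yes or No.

No

Backdoor paths from K to U (paths whose first edge points into K):
  P1: K <- S -> L -> U
  P2: K <- S -> U
  P3: K <- S -> H <- L -> U
Condition 1 (no descendant of K in the set): holds — descendants of K are {U}; none are in {H}.
Condition 2 (every backdoor path blocked by {H}):
  P1: open — no interior node is in the conditioning set.
  P2: open — no interior node is in the conditioning set.
  P3: open — collider(s) H are conditioned on (or have a conditioned descendant) and no non-collider on the path is in the set.
{H} does not satisfy the backdoor criterion.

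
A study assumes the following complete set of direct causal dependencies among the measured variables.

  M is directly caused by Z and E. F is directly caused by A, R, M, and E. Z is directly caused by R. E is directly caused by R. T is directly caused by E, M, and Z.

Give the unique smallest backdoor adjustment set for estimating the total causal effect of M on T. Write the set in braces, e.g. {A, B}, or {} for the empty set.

Variables eligible for adjustment (non-descendants of M, excluding M and T): {A, E, R, Z}.
Backdoor paths from M to T:
  P1: M <- Z <- R -> E -> T
  P2: M <- Z <- R -> F <- E -> T
  P3: M <- Z -> T
  P4: M <- E <- R -> Z -> T
  P5: M <- E -> T
  P6: M <- E -> F <- R -> Z -> T
The empty set is not sufficient: P1 (M <- Z <- R -> E -> T) has no collider blocking it and no conditioned non-collider, so it is open.
Try {E, Z}:
  P1: blocked at chain node Z ∈ conditioning set.
  P2: blocked at chain node Z ∈ conditioning set.
  P3: blocked at fork node Z ∈ conditioning set.
  P4: blocked at chain node E ∈ conditioning set.
  P5: blocked at fork node E ∈ conditioning set.
  P6: blocked at fork node E ∈ conditioning set.
{E, Z} contains no descendant of M and blocks every backdoor path.
Every element of {E, Z} is needed (dropping E leaves P5 open; dropping Z leaves P3 open), so no proper subset is valid.
Among all size-2 subsets of the eligible variables, only {E, Z} blocks every backdoor path, so it is the unique smallest valid adjustment set.

{E, Z}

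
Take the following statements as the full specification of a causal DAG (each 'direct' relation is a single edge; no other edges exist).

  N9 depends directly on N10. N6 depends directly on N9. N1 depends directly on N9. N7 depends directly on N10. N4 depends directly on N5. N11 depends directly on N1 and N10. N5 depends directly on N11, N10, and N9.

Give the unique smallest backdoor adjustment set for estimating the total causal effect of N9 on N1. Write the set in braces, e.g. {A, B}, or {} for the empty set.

{}

Variables eligible for adjustment (non-descendants of N9, excluding N9 and N1): {N10, N7}.
Backdoor paths from N9 to N1:
  P1: N9 <- N10 -> N11 <- N1
  P2: N9 <- N10 -> N5 <- N11 <- N1
Each backdoor path contains an unconditioned collider, so every path is already blocked with the empty conditioning set:
  P1: blocked at collider N11 (neither it nor any descendant is in the conditioning set).
  P2: blocked at collider N5 (neither it nor any descendant is in the conditioning set).
The empty set is therefore the unique smallest valid set.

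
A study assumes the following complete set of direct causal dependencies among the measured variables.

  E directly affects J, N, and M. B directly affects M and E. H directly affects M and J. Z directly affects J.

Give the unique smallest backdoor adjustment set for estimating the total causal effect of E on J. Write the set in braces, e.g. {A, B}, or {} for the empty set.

Variables eligible for adjustment (non-descendants of E, excluding E and J): {B, H, Z}.
Backdoor paths from E to J:
  P1: E <- B -> M <- H -> J
Each backdoor path contains an unconditioned collider, so every path is already blocked with the empty conditioning set:
  P1: blocked at collider M (neither it nor any descendant is in the conditioning set).
The empty set is therefore the unique smallest valid set.

{}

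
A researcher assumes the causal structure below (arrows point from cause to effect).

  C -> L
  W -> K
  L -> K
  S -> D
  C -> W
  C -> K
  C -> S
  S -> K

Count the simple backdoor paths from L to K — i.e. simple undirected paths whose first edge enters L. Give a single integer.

A backdoor path from L to K is any simple undirected path whose first edge points into L (i.e. leaves L via a parent).
Parents of L: {C}.
Enumerating:
  P1: L <- C -> W -> K
  P2: L <- C -> S -> K
  P3: L <- C -> K
That exhausts the simple backdoor paths. Count: 3.

3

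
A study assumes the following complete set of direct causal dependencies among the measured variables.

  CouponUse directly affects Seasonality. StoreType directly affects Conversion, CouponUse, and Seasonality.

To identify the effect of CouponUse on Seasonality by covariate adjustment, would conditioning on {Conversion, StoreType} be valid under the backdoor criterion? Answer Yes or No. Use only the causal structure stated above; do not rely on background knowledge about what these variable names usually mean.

Backdoor paths from CouponUse to Seasonality (paths whose first edge points into CouponUse):
  P1: CouponUse <- StoreType -> Seasonality
Condition 1 (no descendant of CouponUse in the set): holds — descendants of CouponUse are {Seasonality}; none are in {Conversion, StoreType}.
Condition 2 (every backdoor path blocked by {Conversion, StoreType}):
  P1: blocked at fork node StoreType ∈ conditioning set.
{Conversion, StoreType} satisfies the backdoor criterion.

Yes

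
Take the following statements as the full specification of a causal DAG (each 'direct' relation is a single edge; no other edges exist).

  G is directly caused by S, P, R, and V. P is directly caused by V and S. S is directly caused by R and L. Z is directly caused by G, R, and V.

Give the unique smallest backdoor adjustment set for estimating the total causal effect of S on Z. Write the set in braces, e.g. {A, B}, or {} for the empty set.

{R}

Variables eligible for adjustment (non-descendants of S, excluding S and Z): {L, R, V}.
Backdoor paths from S to Z:
  P1: S <- R -> G <- V -> Z
  P2: S <- R -> G <- P <- V -> Z
  P3: S <- R -> G -> Z
  P4: S <- R -> Z
The empty set is not sufficient: P3 (S <- R -> G -> Z) has no collider blocking it and no conditioned non-collider, so it is open.
Try {R}:
  P1: blocked at fork node R ∈ conditioning set.
  P2: blocked at fork node R ∈ conditioning set.
  P3: blocked at fork node R ∈ conditioning set.
  P4: blocked at fork node R ∈ conditioning set.
{R} contains no descendant of S and blocks every backdoor path.
No other singleton works — e.g. {L} leaves P3 open — so {R} is the unique smallest valid adjustment set.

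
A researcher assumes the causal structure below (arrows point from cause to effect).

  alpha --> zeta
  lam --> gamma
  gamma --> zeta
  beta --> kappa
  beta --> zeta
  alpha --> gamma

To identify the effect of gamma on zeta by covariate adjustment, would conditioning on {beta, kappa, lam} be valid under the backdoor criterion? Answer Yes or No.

No

Backdoor paths from gamma to zeta (paths whose first edge points into gamma):
  P1: gamma <- alpha -> zeta
Condition 1 (no descendant of gamma in the set): holds — descendants of gamma are {zeta}; none are in {beta, kappa, lam}.
Condition 2 (every backdoor path blocked by {beta, kappa, lam}):
  P1: open — no interior node is in the conditioning set.
{beta, kappa, lam} does not satisfy the backdoor criterion.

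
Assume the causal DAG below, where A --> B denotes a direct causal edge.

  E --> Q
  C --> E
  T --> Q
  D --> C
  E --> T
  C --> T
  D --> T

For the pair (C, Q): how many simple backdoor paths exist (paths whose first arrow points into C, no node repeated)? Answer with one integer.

2

A backdoor path from C to Q is any simple undirected path whose first edge points into C (i.e. leaves C via a parent).
Parents of C: {D}.
Enumerating:
  P1: C <- D -> T <- E -> Q
  P2: C <- D -> T -> Q
That exhausts the simple backdoor paths. Count: 2.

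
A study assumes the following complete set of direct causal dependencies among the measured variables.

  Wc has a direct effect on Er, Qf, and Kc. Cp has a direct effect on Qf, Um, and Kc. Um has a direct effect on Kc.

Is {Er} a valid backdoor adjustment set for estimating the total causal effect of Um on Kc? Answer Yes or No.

Backdoor paths from Um to Kc (paths whose first edge points into Um):
  P1: Um <- Cp -> Qf <- Wc -> Kc
  P2: Um <- Cp -> Kc
Condition 1 (no descendant of Um in the set): holds — descendants of Um are {Kc}; none are in {Er}.
Condition 2 (every backdoor path blocked by {Er}):
  P1: blocked at collider Qf (neither it nor any descendant is in the conditioning set).
  P2: open — no interior node is in the conditioning set.
{Er} does not satisfy the backdoor criterion.

No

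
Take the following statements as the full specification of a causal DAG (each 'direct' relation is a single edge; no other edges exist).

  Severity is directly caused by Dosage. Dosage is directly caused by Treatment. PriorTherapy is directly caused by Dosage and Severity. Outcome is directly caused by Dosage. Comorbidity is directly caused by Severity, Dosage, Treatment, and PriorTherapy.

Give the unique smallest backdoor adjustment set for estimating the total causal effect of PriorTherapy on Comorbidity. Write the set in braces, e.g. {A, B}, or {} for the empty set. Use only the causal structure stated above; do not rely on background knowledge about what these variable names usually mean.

Variables eligible for adjustment (non-descendants of PriorTherapy, excluding PriorTherapy and Comorbidity): {Dosage, Outcome, Severity, Treatment}.
Backdoor paths from PriorTherapy to Comorbidity:
  P1: PriorTherapy <- Dosage <- Treatment -> Comorbidity
  P2: PriorTherapy <- Dosage -> Severity -> Comorbidity
  P3: PriorTherapy <- Dosage -> Comorbidity
  P4: PriorTherapy <- Severity <- Dosage <- Treatment -> Comorbidity
  P5: PriorTherapy <- Severity <- Dosage -> Comorbidity
  P6: PriorTherapy <- Severity -> Comorbidity
The empty set is not sufficient: P1 (PriorTherapy <- Dosage <- Treatment -> Comorbidity) has no collider blocking it and no conditioned non-collider, so it is open.
Try {Dosage, Severity}:
  P1: blocked at chain node Dosage ∈ conditioning set.
  P2: blocked at fork node Dosage ∈ conditioning set.
  P3: blocked at fork node Dosage ∈ conditioning set.
  P4: blocked at chain node Severity ∈ conditioning set.
  P5: blocked at chain node Severity ∈ conditioning set.
  P6: blocked at fork node Severity ∈ conditioning set.
{Dosage, Severity} contains no descendant of PriorTherapy and blocks every backdoor path.
Every element of {Dosage, Severity} is needed (dropping Dosage leaves P1 open; dropping Severity leaves P6 open), so no proper subset is valid.
Among all size-2 subsets of the eligible variables, only {Dosage, Severity} blocks every backdoor path, so it is the unique smallest valid adjustment set.

{Dosage, Severity}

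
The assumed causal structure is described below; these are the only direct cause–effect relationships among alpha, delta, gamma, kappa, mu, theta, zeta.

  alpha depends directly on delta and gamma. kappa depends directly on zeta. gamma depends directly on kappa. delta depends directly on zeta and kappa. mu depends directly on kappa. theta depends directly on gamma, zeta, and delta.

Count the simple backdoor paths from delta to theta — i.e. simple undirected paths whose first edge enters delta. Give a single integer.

A backdoor path from delta to theta is any simple undirected path whose first edge points into delta (i.e. leaves delta via a parent).
Parents of delta: {kappa, zeta}.
Enumerating:
  P1: delta <- zeta -> kappa -> gamma -> theta
  P2: delta <- zeta -> theta
  P3: delta <- kappa <- zeta -> theta
  P4: delta <- kappa -> gamma -> theta
That exhausts the simple backdoor paths. Count: 4.

4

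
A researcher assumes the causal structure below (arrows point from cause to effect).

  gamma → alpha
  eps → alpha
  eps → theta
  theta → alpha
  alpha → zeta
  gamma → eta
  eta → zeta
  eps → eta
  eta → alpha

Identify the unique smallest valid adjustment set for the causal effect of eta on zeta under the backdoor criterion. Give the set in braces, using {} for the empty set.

{eps, gamma}

Variables eligible for adjustment (non-descendants of eta, excluding eta and zeta): {eps, gamma, theta}.
Backdoor paths from eta to zeta:
  P1: eta <- eps -> theta -> alpha -> zeta
  P2: eta <- eps -> alpha -> zeta
  P3: eta <- gamma -> alpha -> zeta
The empty set is not sufficient: P1 (eta <- eps -> theta -> alpha -> zeta) has no collider blocking it and no conditioned non-collider, so it is open.
Try {eps, gamma}:
  P1: blocked at fork node eps ∈ conditioning set.
  P2: blocked at fork node eps ∈ conditioning set.
  P3: blocked at fork node gamma ∈ conditioning set.
{eps, gamma} contains no descendant of eta and blocks every backdoor path.
Every element of {eps, gamma} is needed (dropping eps leaves P1 open; dropping gamma leaves P3 open), so no proper subset is valid.
Among all size-2 subsets of the eligible variables, only {eps, gamma} blocks every backdoor path, so it is the unique smallest valid adjustment set.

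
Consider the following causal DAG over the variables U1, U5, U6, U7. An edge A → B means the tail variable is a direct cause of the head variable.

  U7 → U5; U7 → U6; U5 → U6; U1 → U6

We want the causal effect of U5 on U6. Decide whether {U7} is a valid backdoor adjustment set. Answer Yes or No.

Yes

Backdoor paths from U5 to U6 (paths whose first edge points into U5):
  P1: U5 <- U7 -> U6
Condition 1 (no descendant of U5 in the set): holds — descendants of U5 are {U6}; none are in {U7}.
Condition 2 (every backdoor path blocked by {U7}):
  P1: blocked at fork node U7 ∈ conditioning set.
{U7} satisfies the backdoor criterion.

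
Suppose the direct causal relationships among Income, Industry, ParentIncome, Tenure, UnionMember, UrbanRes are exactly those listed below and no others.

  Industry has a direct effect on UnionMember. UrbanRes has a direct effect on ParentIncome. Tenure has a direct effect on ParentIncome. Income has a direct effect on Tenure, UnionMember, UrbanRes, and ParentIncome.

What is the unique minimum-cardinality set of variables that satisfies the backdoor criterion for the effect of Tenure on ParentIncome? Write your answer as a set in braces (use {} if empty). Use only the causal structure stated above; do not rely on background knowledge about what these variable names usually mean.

Variables eligible for adjustment (non-descendants of Tenure, excluding Tenure and ParentIncome): {Income, Industry, UnionMember, UrbanRes}.
Backdoor paths from Tenure to ParentIncome:
  P1: Tenure <- Income -> UrbanRes -> ParentIncome
  P2: Tenure <- Income -> ParentIncome
The empty set is not sufficient: P1 (Tenure <- Income -> UrbanRes -> ParentIncome) has no collider blocking it and no conditioned non-collider, so it is open.
Try {Income}:
  P1: blocked at fork node Income ∈ conditioning set.
  P2: blocked at fork node Income ∈ conditioning set.
{Income} contains no descendant of Tenure and blocks every backdoor path.
No other singleton works — e.g. {UrbanRes} leaves P2 open — so {Income} is the unique smallest valid adjustment set.

{Income}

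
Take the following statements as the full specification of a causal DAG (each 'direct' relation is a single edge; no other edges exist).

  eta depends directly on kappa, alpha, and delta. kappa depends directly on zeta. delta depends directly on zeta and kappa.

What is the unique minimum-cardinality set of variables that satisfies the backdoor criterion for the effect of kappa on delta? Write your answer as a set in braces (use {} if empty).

Variables eligible for adjustment (non-descendants of kappa, excluding kappa and delta): {alpha, zeta}.
Backdoor paths from kappa to delta:
  P1: kappa <- zeta -> delta
The empty set is not sufficient: P1 (kappa <- zeta -> delta) has no collider blocking it and no conditioned non-collider, so it is open.
Try {zeta}:
  P1: blocked at fork node zeta ∈ conditioning set.
{zeta} contains no descendant of kappa and blocks every backdoor path.
No other singleton works — e.g. {alpha} leaves P1 open — so {zeta} is the unique smallest valid adjustment set.

{zeta}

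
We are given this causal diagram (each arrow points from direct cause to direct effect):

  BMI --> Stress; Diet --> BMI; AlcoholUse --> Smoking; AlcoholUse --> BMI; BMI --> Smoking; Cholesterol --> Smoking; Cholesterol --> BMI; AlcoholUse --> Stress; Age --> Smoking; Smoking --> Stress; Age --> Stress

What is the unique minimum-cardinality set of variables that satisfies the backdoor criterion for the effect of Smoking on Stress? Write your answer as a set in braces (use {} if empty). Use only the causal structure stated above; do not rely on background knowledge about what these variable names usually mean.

{Age, AlcoholUse, BMI}

Variables eligible for adjustment (non-descendants of Smoking, excluding Smoking and Stress): {Age, AlcoholUse, BMI, Cholesterol, Diet}.
Backdoor paths from Smoking to Stress:
  P1: Smoking <- Age -> Stress
  P2: Smoking <- AlcoholUse -> BMI -> Stress
  P3: Smoking <- AlcoholUse -> Stress
  P4: Smoking <- Cholesterol -> BMI <- AlcoholUse -> Stress
  P5: Smoking <- Cholesterol -> BMI -> Stress
  P6: Smoking <- BMI <- AlcoholUse -> Stress
  P7: Smoking <- BMI -> Stress
The empty set is not sufficient: P1 (Smoking <- Age -> Stress) has no collider blocking it and no conditioned non-collider, so it is open.
Try {Age, AlcoholUse, BMI}:
  P1: blocked at fork node Age ∈ conditioning set.
  P2: blocked at fork node AlcoholUse ∈ conditioning set.
  P3: blocked at fork node AlcoholUse ∈ conditioning set.
  P4: blocked at fork node AlcoholUse ∈ conditioning set.
  P5: blocked at chain node BMI ∈ conditioning set.
  P6: blocked at chain node BMI ∈ conditioning set.
  P7: blocked at fork node BMI ∈ conditioning set.
{Age, AlcoholUse, BMI} contains no descendant of Smoking and blocks every backdoor path.
Every element of {Age, AlcoholUse, BMI} is needed (dropping Age leaves P1 open; dropping AlcoholUse leaves P3 open; dropping BMI leaves P5 open), so no proper subset is valid.
Among all size-3 subsets of the eligible variables, only {Age, AlcoholUse, BMI} blocks every backdoor path, so it is the unique smallest valid adjustment set.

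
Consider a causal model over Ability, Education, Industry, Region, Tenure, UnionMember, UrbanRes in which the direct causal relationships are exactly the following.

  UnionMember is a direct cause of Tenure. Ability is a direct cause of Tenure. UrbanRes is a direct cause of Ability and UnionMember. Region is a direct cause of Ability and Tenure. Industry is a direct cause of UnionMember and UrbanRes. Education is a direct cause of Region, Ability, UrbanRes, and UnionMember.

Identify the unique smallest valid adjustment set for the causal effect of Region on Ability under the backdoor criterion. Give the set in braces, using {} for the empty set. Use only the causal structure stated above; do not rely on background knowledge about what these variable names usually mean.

Variables eligible for adjustment (non-descendants of Region, excluding Region and Ability): {Education, Industry, UnionMember, UrbanRes}.
Backdoor paths from Region to Ability:
  P1: Region <- Education -> UrbanRes <- Industry -> UnionMember -> Tenure <- Ability
  P2: Region <- Education -> UrbanRes -> UnionMember -> Tenure <- Ability
  P3: Region <- Education -> UrbanRes -> Ability
  P4: Region <- Education -> UnionMember <- Industry -> UrbanRes -> Ability
  P5: Region <- Education -> UnionMember <- UrbanRes -> Ability
  P6: Region <- Education -> UnionMember -> Tenure <- Ability
  P7: Region <- Education -> Ability
The empty set is not sufficient: P3 (Region <- Education -> UrbanRes -> Ability) has no collider blocking it and no conditioned non-collider, so it is open.
Try {Education}:
  P1: blocked at fork node Education ∈ conditioning set.
  P2: blocked at fork node Education ∈ conditioning set.
  P3: blocked at fork node Education ∈ conditioning set.
  P4: blocked at fork node Education ∈ conditioning set.
  P5: blocked at fork node Education ∈ conditioning set.
  P6: blocked at fork node Education ∈ conditioning set.
  P7: blocked at fork node Education ∈ conditioning set.
{Education} contains no descendant of Region and blocks every backdoor path.
No other singleton works — e.g. {Industry} leaves P3 open — so {Education} is the unique smallest valid adjustment set.

{Education}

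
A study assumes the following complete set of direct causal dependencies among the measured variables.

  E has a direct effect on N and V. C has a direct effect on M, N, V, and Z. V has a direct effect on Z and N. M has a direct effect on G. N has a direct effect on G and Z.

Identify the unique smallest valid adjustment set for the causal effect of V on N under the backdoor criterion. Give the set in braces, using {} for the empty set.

{C, E}

Variables eligible for adjustment (non-descendants of V, excluding V and N): {C, E, M}.
Backdoor paths from V to N:
  P1: V <- C -> M -> G <- N
  P2: V <- C -> N
  P3: V <- C -> Z <- N
  P4: V <- E -> N
The empty set is not sufficient: P2 (V <- C -> N) has no collider blocking it and no conditioned non-collider, so it is open.
Try {C, E}:
  P1: blocked at fork node C ∈ conditioning set.
  P2: blocked at fork node C ∈ conditioning set.
  P3: blocked at fork node C ∈ conditioning set.
  P4: blocked at fork node E ∈ conditioning set.
{C, E} contains no descendant of V and blocks every backdoor path.
Every element of {C, E} is needed (dropping C leaves P2 open; dropping E leaves P4 open), so no proper subset is valid.
Among all size-2 subsets of the eligible variables, only {C, E} blocks every backdoor path, so it is the unique smallest valid adjustment set.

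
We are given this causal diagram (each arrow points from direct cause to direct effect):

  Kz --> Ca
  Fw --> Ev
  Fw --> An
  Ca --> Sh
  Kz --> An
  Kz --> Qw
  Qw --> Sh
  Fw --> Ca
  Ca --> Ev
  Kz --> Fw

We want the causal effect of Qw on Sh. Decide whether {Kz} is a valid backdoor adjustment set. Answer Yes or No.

Yes

Backdoor paths from Qw to Sh (paths whose first edge points into Qw):
  P1: Qw <- Kz -> Fw -> Ca -> Sh
  P2: Qw <- Kz -> Fw -> Ev <- Ca -> Sh
  P3: Qw <- Kz -> Ca -> Sh
  P4: Qw <- Kz -> An <- Fw -> Ca -> Sh
  P5: Qw <- Kz -> An <- Fw -> Ev <- Ca -> Sh
Condition 1 (no descendant of Qw in the set): holds — descendants of Qw are {Sh}; none are in {Kz}.
Condition 2 (every backdoor path blocked by {Kz}):
  P1: blocked at fork node Kz ∈ conditioning set.
  P2: blocked at fork node Kz ∈ conditioning set.
  P3: blocked at fork node Kz ∈ conditioning set.
  P4: blocked at fork node Kz ∈ conditioning set.
  P5: blocked at fork node Kz ∈ conditioning set.
{Kz} satisfies the backdoor criterion.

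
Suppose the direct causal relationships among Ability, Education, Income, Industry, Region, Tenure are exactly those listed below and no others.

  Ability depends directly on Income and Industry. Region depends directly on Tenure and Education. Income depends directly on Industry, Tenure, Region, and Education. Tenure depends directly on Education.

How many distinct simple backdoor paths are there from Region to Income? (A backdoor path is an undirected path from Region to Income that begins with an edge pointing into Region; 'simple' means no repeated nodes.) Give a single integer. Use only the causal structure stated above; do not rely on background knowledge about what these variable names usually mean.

4

A backdoor path from Region to Income is any simple undirected path whose first edge points into Region (i.e. leaves Region via a parent).
Parents of Region: {Education, Tenure}.
Enumerating:
  P1: Region <- Education -> Tenure -> Income
  P2: Region <- Education -> Income
  P3: Region <- Tenure <- Education -> Income
  P4: Region <- Tenure -> Income
That exhausts the simple backdoor paths. Count: 4.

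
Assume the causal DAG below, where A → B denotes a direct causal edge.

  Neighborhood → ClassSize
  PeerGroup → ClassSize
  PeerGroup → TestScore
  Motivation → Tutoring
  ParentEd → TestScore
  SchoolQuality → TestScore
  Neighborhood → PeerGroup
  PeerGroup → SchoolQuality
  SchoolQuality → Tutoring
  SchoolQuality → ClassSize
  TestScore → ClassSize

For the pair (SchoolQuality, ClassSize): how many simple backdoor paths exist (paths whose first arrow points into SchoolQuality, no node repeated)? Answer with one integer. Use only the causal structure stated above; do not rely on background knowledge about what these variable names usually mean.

A backdoor path from SchoolQuality to ClassSize is any simple undirected path whose first edge points into SchoolQuality (i.e. leaves SchoolQuality via a parent).
Parents of SchoolQuality: {PeerGroup}.
Enumerating:
  P1: SchoolQuality <- PeerGroup <- Neighborhood -> ClassSize
  P2: SchoolQuality <- PeerGroup -> TestScore -> ClassSize
  P3: SchoolQuality <- PeerGroup -> ClassSize
That exhausts the simple backdoor paths. Count: 3.

3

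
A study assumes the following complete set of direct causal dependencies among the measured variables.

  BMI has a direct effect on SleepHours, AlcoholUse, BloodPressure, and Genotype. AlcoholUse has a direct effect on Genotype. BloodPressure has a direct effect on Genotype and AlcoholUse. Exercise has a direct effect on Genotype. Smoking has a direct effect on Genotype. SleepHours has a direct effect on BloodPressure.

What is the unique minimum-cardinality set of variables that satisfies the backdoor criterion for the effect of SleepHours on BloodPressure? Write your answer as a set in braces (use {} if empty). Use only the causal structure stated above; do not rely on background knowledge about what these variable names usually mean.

Variables eligible for adjustment (non-descendants of SleepHours, excluding SleepHours and BloodPressure): {BMI, Exercise, Smoking}.
Backdoor paths from SleepHours to BloodPressure:
  P1: SleepHours <- BMI -> BloodPressure
  P2: SleepHours <- BMI -> AlcoholUse <- BloodPressure
  P3: SleepHours <- BMI -> AlcoholUse -> Genotype <- BloodPressure
  P4: SleepHours <- BMI -> Genotype <- BloodPressure
  P5: SleepHours <- BMI -> Genotype <- AlcoholUse <- BloodPressure
The empty set is not sufficient: P1 (SleepHours <- BMI -> BloodPressure) has no collider blocking it and no conditioned non-collider, so it is open.
Try {BMI}:
  P1: blocked at fork node BMI ∈ conditioning set.
  P2: blocked at fork node BMI ∈ conditioning set.
  P3: blocked at fork node BMI ∈ conditioning set.
  P4: blocked at fork node BMI ∈ conditioning set.
  P5: blocked at fork node BMI ∈ conditioning set.
{BMI} contains no descendant of SleepHours and blocks every backdoor path.
No other singleton works — e.g. {Smoking} leaves P1 open — so {BMI} is the unique smallest valid adjustment set.

{BMI}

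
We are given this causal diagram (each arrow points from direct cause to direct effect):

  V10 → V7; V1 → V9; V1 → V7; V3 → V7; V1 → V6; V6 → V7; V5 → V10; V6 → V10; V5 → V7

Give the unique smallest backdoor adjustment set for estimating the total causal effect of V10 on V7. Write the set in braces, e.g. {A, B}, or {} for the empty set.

Variables eligible for adjustment (non-descendants of V10, excluding V10 and V7): {V1, V3, V5, V6, V9}.
Backdoor paths from V10 to V7:
  P1: V10 <- V5 -> V7
  P2: V10 <- V6 <- V1 -> V7
  P3: V10 <- V6 -> V7
The empty set is not sufficient: P1 (V10 <- V5 -> V7) has no collider blocking it and no conditioned non-collider, so it is open.
Try {V5, V6}:
  P1: blocked at fork node V5 ∈ conditioning set.
  P2: blocked at chain node V6 ∈ conditioning set.
  P3: blocked at fork node V6 ∈ conditioning set.
{V5, V6} contains no descendant of V10 and blocks every backdoor path.
Every element of {V5, V6} is needed (dropping V5 leaves P1 open; dropping V6 leaves P2 open), so no proper subset is valid.
Among all size-2 subsets of the eligible variables, only {V5, V6} blocks every backdoor path, so it is the unique smallest valid adjustment set.

{V5, V6}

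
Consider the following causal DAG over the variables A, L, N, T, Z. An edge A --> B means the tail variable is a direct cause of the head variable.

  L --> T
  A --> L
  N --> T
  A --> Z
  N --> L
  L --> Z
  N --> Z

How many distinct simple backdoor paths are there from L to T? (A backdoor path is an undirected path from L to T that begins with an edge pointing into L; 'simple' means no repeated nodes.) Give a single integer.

A backdoor path from L to T is any simple undirected path whose first edge points into L (i.e. leaves L via a parent).
Parents of L: {A, N}.
Enumerating:
  P1: L <- N -> T
  P2: L <- A -> Z <- N -> T
That exhausts the simple backdoor paths. Count: 2.

2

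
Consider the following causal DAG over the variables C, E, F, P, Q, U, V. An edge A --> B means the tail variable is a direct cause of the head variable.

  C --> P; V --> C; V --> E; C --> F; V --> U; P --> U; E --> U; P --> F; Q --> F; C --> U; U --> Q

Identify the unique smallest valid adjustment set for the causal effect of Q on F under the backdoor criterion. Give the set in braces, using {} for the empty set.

{U}

Variables eligible for adjustment (non-descendants of Q, excluding Q and F): {C, E, P, U, V}.
Backdoor paths from Q to F:
  P1: Q <- U <- V -> C -> P -> F
  P2: Q <- U <- V -> C -> F
  P3: Q <- U <- C -> P -> F
  P4: Q <- U <- C -> F
  P5: Q <- U <- P <- C -> F
  P6: Q <- U <- P -> F
  P7: Q <- U <- E <- V -> C -> P -> F
  P8: Q <- U <- E <- V -> C -> F
The empty set is not sufficient: P1 (Q <- U <- V -> C -> P -> F) has no collider blocking it and no conditioned non-collider, so it is open.
Try {U}:
  P1: blocked at chain node U ∈ conditioning set.
  P2: blocked at chain node U ∈ conditioning set.
  P3: blocked at chain node U ∈ conditioning set.
  P4: blocked at chain node U ∈ conditioning set.
  P5: blocked at chain node U ∈ conditioning set.
  P6: blocked at chain node U ∈ conditioning set.
  P7: blocked at chain node U ∈ conditioning set.
  P8: blocked at chain node U ∈ conditioning set.
{U} contains no descendant of Q and blocks every backdoor path.
No other singleton works — e.g. {V} leaves P3 open — so {U} is the unique smallest valid adjustment set.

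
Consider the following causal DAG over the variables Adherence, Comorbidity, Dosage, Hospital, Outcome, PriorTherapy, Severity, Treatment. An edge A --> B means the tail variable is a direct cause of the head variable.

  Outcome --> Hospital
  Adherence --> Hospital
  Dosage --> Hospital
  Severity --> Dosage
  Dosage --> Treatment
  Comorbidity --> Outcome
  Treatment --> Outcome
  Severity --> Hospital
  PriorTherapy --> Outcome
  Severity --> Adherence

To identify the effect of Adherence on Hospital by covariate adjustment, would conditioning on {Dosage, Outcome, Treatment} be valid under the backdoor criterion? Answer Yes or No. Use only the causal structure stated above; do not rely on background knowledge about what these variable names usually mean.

No

Backdoor paths from Adherence to Hospital (paths whose first edge points into Adherence):
  P1: Adherence <- Severity -> Dosage -> Treatment -> Outcome -> Hospital
  P2: Adherence <- Severity -> Dosage -> Hospital
  P3: Adherence <- Severity -> Hospital
Condition 1 (no descendant of Adherence in the set): holds — descendants of Adherence are {Hospital}; none are in {Dosage, Outcome, Treatment}.
Condition 2 (every backdoor path blocked by {Dosage, Outcome, Treatment}):
  P1: blocked at chain node Dosage ∈ conditioning set.
  P2: blocked at chain node Dosage ∈ conditioning set.
  P3: open — no interior node is in the conditioning set.
{Dosage, Outcome, Treatment} does not satisfy the backdoor criterion.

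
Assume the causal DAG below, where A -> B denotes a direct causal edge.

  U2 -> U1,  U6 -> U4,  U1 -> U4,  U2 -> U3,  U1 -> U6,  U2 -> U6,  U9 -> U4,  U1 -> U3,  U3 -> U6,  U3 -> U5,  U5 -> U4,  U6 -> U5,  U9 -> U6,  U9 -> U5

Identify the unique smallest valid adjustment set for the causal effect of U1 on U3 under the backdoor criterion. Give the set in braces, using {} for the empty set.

Variables eligible for adjustment (non-descendants of U1, excluding U1 and U3): {U2, U9}.
Backdoor paths from U1 to U3:
  P1: U1 <- U2 -> U3
  P2: U1 <- U2 -> U6 <- U9 -> U5 <- U3
  P3: U1 <- U2 -> U6 <- U9 -> U4 <- U5 <- U3
  P4: U1 <- U2 -> U6 <- U3
  P5: U1 <- U2 -> U6 -> U5 <- U3
  P6: U1 <- U2 -> U6 -> U4 <- U9 -> U5 <- U3
  P7: U1 <- U2 -> U6 -> U4 <- U5 <- U3
The empty set is not sufficient: P1 (U1 <- U2 -> U3) has no collider blocking it and no conditioned non-collider, so it is open.
Try {U2}:
  P1: blocked at fork node U2 ∈ conditioning set.
  P2: blocked at fork node U2 ∈ conditioning set.
  P3: blocked at fork node U2 ∈ conditioning set.
  P4: blocked at fork node U2 ∈ conditioning set.
  P5: blocked at fork node U2 ∈ conditioning set.
  P6: blocked at fork node U2 ∈ conditioning set.
  P7: blocked at fork node U2 ∈ conditioning set.
{U2} contains no descendant of U1 and blocks every backdoor path.
No other singleton works — e.g. {U9} leaves P1 open — so {U2} is the unique smallest valid adjustment set.

{U2}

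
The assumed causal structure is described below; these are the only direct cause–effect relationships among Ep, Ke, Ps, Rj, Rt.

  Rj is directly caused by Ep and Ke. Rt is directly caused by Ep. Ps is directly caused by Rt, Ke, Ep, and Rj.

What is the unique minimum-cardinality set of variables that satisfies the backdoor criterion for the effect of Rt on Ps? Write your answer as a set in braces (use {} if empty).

Variables eligible for adjustment (non-descendants of Rt, excluding Rt and Ps): {Ep, Ke, Rj}.
Backdoor paths from Rt to Ps:
  P1: Rt <- Ep -> Rj <- Ke -> Ps
  P2: Rt <- Ep -> Rj -> Ps
  P3: Rt <- Ep -> Ps
The empty set is not sufficient: P2 (Rt <- Ep -> Rj -> Ps) has no collider blocking it and no conditioned non-collider, so it is open.
Try {Ep}:
  P1: blocked at fork node Ep ∈ conditioning set.
  P2: blocked at fork node Ep ∈ conditioning set.
  P3: blocked at fork node Ep ∈ conditioning set.
{Ep} contains no descendant of Rt and blocks every backdoor path.
No other singleton works — e.g. {Ke} leaves P2 open — so {Ep} is the unique smallest valid adjustment set.

{Ep}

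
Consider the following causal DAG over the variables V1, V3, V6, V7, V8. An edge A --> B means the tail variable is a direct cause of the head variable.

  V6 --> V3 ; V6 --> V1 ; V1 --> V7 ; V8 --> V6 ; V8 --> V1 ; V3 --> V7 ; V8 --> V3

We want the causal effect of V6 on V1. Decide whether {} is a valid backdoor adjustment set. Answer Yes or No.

Backdoor paths from V6 to V1 (paths whose first edge points into V6):
  P1: V6 <- V8 -> V1
  P2: V6 <- V8 -> V3 -> V7 <- V1
Condition 1 (no descendant of V6 in the set): holds — descendants of V6 are {V1, V3, V7}; none are in {}.
Condition 2 (every backdoor path blocked by {}):
  P1: open — no interior node is in the conditioning set.
  P2: blocked at collider V7 (neither it nor any descendant is in the conditioning set).
{} does not satisfy the backdoor criterion.

No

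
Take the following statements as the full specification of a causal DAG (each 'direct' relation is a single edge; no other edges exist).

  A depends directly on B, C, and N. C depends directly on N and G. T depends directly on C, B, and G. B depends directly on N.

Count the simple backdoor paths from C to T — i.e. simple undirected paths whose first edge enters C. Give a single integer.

3

A backdoor path from C to T is any simple undirected path whose first edge points into C (i.e. leaves C via a parent).
Parents of C: {G, N}.
Enumerating:
  P1: C <- N -> B -> T
  P2: C <- N -> A <- B -> T
  P3: C <- G -> T
That exhausts the simple backdoor paths. Count: 3.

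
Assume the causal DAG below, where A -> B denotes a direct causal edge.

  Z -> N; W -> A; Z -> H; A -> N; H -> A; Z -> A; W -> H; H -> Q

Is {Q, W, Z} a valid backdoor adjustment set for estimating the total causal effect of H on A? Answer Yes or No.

No

Backdoor paths from H to A (paths whose first edge points into H):
  P1: H <- W -> A
  P2: H <- Z -> A
  P3: H <- Z -> N <- A
Condition 1 (no descendant of H in the set): FAILS — Q is a descendant of H.
Condition 2 (every backdoor path blocked by {Q, W, Z}):
  P1: blocked at fork node W ∈ conditioning set.
  P2: blocked at fork node Z ∈ conditioning set.
  P3: blocked at fork node Z ∈ conditioning set.
{Q, W, Z} does not satisfy the backdoor criterion.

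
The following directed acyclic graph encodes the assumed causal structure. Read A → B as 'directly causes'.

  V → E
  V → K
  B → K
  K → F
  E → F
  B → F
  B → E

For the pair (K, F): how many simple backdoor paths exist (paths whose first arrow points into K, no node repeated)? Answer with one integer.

A backdoor path from K to F is any simple undirected path whose first edge points into K (i.e. leaves K via a parent).
Parents of K: {B, V}.
Enumerating:
  P1: K <- B -> E -> F
  P2: K <- B -> F
  P3: K <- V -> E <- B -> F
  P4: K <- V -> E -> F
That exhausts the simple backdoor paths. Count: 4.

4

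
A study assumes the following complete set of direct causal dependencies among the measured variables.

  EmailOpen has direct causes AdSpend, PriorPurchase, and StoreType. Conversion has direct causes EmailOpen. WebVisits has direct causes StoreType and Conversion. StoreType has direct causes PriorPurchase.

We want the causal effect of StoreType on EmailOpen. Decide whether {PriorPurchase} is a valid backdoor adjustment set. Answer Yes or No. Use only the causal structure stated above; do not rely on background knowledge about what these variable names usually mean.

Yes

Backdoor paths from StoreType to EmailOpen (paths whose first edge points into StoreType):
  P1: StoreType <- PriorPurchase -> EmailOpen
Condition 1 (no descendant of StoreType in the set): holds — descendants of StoreType are {Conversion, EmailOpen, WebVisits}; none are in {PriorPurchase}.
Condition 2 (every backdoor path blocked by {PriorPurchase}):
  P1: blocked at fork node PriorPurchase ∈ conditioning set.
{PriorPurchase} satisfies the backdoor criterion.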